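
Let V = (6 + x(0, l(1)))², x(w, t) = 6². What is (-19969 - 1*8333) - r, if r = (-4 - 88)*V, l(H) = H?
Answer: 133986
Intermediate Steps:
x(w, t) = 36
V = 1764 (V = (6 + 36)² = 42² = 1764)
r = -162288 (r = (-4 - 88)*1764 = -92*1764 = -162288)
(-19969 - 1*8333) - r = (-19969 - 1*8333) - 1*(-162288) = (-19969 - 8333) + 162288 = -28302 + 162288 = 133986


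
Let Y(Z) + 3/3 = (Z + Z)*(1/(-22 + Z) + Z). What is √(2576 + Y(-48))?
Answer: √8800855/35 ≈ 84.761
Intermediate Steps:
Y(Z) = -1 + 2*Z*(Z + 1/(-22 + Z)) (Y(Z) = -1 + (Z + Z)*(1/(-22 + Z) + Z) = -1 + (2*Z)*(Z + 1/(-22 + Z)) = -1 + 2*Z*(Z + 1/(-22 + Z)))
√(2576 + Y(-48)) = √(2576 + (22 - 48 - 44*(-48)² + 2*(-48)³)/(-22 - 48)) = √(2576 + (22 - 48 - 44*2304 + 2*(-110592))/(-70)) = √(2576 - (22 - 48 - 101376 - 221184)/70) = √(2576 - 1/70*(-322586)) = √(2576 + 161293/35) = √(251453/35) = √8800855/35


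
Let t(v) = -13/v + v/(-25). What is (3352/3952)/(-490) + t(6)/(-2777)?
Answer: -8715079/10083009300 ≈ -0.00086433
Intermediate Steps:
t(v) = -13/v - v/25 (t(v) = -13/v + v*(-1/25) = -13/v - v/25)
(3352/3952)/(-490) + t(6)/(-2777) = (3352/3952)/(-490) + (-13/6 - 1/25*6)/(-2777) = (3352*(1/3952))*(-1/490) + (-13*⅙ - 6/25)*(-1/2777) = (419/494)*(-1/490) + (-13/6 - 6/25)*(-1/2777) = -419/242060 - 361/150*(-1/2777) = -419/242060 + 361/416550 = -8715079/10083009300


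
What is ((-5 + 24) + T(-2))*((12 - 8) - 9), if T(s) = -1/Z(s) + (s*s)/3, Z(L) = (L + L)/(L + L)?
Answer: -290/3 ≈ -96.667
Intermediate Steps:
Z(L) = 1 (Z(L) = (2*L)/((2*L)) = (2*L)*(1/(2*L)) = 1)
T(s) = -1 + s**2/3 (T(s) = -1/1 + (s*s)/3 = -1*1 + s**2*(1/3) = -1 + s**2/3)
((-5 + 24) + T(-2))*((12 - 8) - 9) = ((-5 + 24) + (-1 + (1/3)*(-2)**2))*((12 - 8) - 9) = (19 + (-1 + (1/3)*4))*(4 - 9) = (19 + (-1 + 4/3))*(-5) = (19 + 1/3)*(-5) = (58/3)*(-5) = -290/3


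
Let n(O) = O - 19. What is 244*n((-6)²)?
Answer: 4148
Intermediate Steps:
n(O) = -19 + O
244*n((-6)²) = 244*(-19 + (-6)²) = 244*(-19 + 36) = 244*17 = 4148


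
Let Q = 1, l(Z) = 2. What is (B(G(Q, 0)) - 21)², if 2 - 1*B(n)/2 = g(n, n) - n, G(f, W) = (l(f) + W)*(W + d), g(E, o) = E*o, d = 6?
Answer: 78961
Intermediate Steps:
G(f, W) = (2 + W)*(6 + W) (G(f, W) = (2 + W)*(W + 6) = (2 + W)*(6 + W))
B(n) = 4 - 2*n² + 2*n (B(n) = 4 - 2*(n*n - n) = 4 - 2*(n² - n) = 4 + (-2*n² + 2*n) = 4 - 2*n² + 2*n)
(B(G(Q, 0)) - 21)² = ((4 - 2*(12 + 0² + 8*0)² + 2*(12 + 0² + 8*0)) - 21)² = ((4 - 2*(12 + 0 + 0)² + 2*(12 + 0 + 0)) - 21)² = ((4 - 2*12² + 2*12) - 21)² = ((4 - 2*144 + 24) - 21)² = ((4 - 288 + 24) - 21)² = (-260 - 21)² = (-281)² = 78961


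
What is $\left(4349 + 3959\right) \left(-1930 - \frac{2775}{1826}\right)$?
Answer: $- \frac{14650971070}{913} \approx -1.6047 \cdot 10^{7}$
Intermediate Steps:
$\left(4349 + 3959\right) \left(-1930 - \frac{2775}{1826}\right) = 8308 \left(-1930 - \frac{2775}{1826}\right) = 8308 \left(- \frac{3526955}{1826}\right) = - \frac{14650971070}{913}$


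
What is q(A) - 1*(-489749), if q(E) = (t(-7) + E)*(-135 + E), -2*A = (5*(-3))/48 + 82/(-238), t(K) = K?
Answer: 7114812063881/14500864 ≈ 4.9065e+5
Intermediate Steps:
A = 1251/3808 (A = -((5*(-3))/48 + 82/(-238))/2 = -(-15*1/48 + 82*(-1/238))/2 = -(-5/16 - 41/119)/2 = -½*(-1251/1904) = 1251/3808 ≈ 0.32852)
q(E) = (-135 + E)*(-7 + E) (q(E) = (-7 + E)*(-135 + E) = (-135 + E)*(-7 + E))
q(A) - 1*(-489749) = (945 + (1251/3808)² - 142*1251/3808) - 1*(-489749) = (945 + 1565001/14500864 - 88821/1904) + 489749 = 13028420745/14500864 + 489749 = 7114812063881/14500864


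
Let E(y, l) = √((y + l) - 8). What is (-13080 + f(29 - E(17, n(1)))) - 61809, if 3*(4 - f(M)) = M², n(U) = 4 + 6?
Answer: -225515/3 + 58*√19/3 ≈ -75087.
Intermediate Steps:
n(U) = 10
E(y, l) = √(-8 + l + y) (E(y, l) = √((l + y) - 8) = √(-8 + l + y))
f(M) = 4 - M²/3
(-13080 + f(29 - E(17, n(1)))) - 61809 = (-13080 + (4 - (29 - √(-8 + 10 + 17))²/3)) - 61809 = (-13080 + (4 - (29 - √19)²/3)) - 61809 = (-13076 - (29 - √19)²/3) - 61809 = -74885 - (29 - √19)²/3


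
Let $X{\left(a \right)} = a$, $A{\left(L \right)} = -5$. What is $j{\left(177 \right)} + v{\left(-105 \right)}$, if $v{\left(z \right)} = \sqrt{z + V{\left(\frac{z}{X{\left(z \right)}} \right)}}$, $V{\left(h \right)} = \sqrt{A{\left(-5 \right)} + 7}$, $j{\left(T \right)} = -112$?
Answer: $-112 + i \sqrt{105 - \sqrt{2}} \approx -112.0 + 10.178 i$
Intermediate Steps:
$V{\left(h \right)} = \sqrt{2}$ ($V{\left(h \right)} = \sqrt{-5 + 7} = \sqrt{2}$)
$v{\left(z \right)} = \sqrt{z + \sqrt{2}}$
$j{\left(177 \right)} + v{\left(-105 \right)} = -112 + \sqrt{-105 + \sqrt{2}}$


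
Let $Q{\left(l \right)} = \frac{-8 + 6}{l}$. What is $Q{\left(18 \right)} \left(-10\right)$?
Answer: $\frac{10}{9} \approx 1.1111$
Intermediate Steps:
$Q{\left(l \right)} = - \frac{2}{l}$
$Q{\left(18 \right)} \left(-10\right) = - \frac{2}{18} \left(-10\right) = \left(-2\right) \frac{1}{18} \left(-10\right) = \left(- \frac{1}{9}\right) \left(-10\right) = \frac{10}{9}$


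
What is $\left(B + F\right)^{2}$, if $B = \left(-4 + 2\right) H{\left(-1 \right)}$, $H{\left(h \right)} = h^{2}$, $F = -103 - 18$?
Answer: $15129$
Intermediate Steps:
$F = -121$
$B = -2$ ($B = \left(-4 + 2\right) \left(-1\right)^{2} = \left(-2\right) 1 = -2$)
$\left(B + F\right)^{2} = \left(-2 - 121\right)^{2} = \left(-123\right)^{2} = 15129$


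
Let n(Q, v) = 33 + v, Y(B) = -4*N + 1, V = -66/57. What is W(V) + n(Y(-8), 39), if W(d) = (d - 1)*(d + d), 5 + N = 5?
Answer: 27796/361 ≈ 76.997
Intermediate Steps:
N = 0 (N = -5 + 5 = 0)
V = -22/19 (V = -66*1/57 = -22/19 ≈ -1.1579)
Y(B) = 1 (Y(B) = -4*0 + 1 = 0 + 1 = 1)
W(d) = 2*d*(-1 + d) (W(d) = (-1 + d)*(2*d) = 2*d*(-1 + d))
W(V) + n(Y(-8), 39) = 2*(-22/19)*(-1 - 22/19) + (33 + 39) = 2*(-22/19)*(-41/19) + 72 = 1804/361 + 72 = 27796/361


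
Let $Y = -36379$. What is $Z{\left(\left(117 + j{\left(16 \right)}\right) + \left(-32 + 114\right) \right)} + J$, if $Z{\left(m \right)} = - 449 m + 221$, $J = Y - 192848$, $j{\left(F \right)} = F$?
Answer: $-325541$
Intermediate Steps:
$J = -229227$ ($J = -36379 - 192848 = -229227$)
$Z{\left(m \right)} = 221 - 449 m$
$Z{\left(\left(117 + j{\left(16 \right)}\right) + \left(-32 + 114\right) \right)} + J = \left(221 - 449 \left(\left(117 + 16\right) + \left(-32 + 114\right)\right)\right) - 229227 = \left(221 - 449 \left(133 + 82\right)\right) - 229227 = \left(221 - 96535\right) - 229227 = -96314 - 229227 = -325541$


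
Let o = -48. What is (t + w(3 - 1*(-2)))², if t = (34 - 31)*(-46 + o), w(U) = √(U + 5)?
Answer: (282 - √10)² ≈ 77751.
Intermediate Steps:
w(U) = √(5 + U)
t = -282 (t = (34 - 31)*(-46 - 48) = 3*(-94) = -282)
(t + w(3 - 1*(-2)))² = (-282 + √(5 + (3 - 1*(-2))))² = (-282 + √(5 + (3 + 2)))² = (-282 + √(5 + 5))² = (-282 + √10)²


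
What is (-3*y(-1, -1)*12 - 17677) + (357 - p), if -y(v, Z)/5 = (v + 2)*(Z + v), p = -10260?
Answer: -7420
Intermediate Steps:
y(v, Z) = -5*(2 + v)*(Z + v) (y(v, Z) = -5*(v + 2)*(Z + v) = -5*(2 + v)*(Z + v))
(-3*y(-1, -1)*12 - 17677) + (357 - p) = (-3*(-10*(-1) - 10*(-1) - 5*(-1)**2 - 5*(-1)*(-1))*12 - 17677) + (357 - 1*(-10260)) = (-3*(10 + 10 - 5*1 - 5)*12 - 17677) + (357 + 10260) = (-3*(10 + 10 - 5 - 5)*12 - 17677) + 10617 = (-3*10*12 - 17677) + 10617 = (-30*12 - 17677) + 10617 = (-360 - 17677) + 10617 = -18037 + 10617 = -7420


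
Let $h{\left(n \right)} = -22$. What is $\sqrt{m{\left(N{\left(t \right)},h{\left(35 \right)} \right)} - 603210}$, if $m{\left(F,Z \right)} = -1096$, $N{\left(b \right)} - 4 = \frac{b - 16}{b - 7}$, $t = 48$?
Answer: $i \sqrt{604306} \approx 777.37 i$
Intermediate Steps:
$N{\left(b \right)} = 4 + \frac{-16 + b}{-7 + b}$ ($N{\left(b \right)} = 4 + \frac{b - 16}{b - 7} = 4 + \frac{-16 + b}{-7 + b}$)
$\sqrt{m{\left(N{\left(t \right)},h{\left(35 \right)} \right)} - 603210} = \sqrt{-1096 - 603210} = \sqrt{-604306} = i \sqrt{604306}$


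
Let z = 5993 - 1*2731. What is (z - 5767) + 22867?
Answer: 20362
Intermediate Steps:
z = 3262 (z = 5993 - 2731 = 3262)
(z - 5767) + 22867 = (3262 - 5767) + 22867 = -2505 + 22867 = 20362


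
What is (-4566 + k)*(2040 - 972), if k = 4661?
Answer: 101460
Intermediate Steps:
(-4566 + k)*(2040 - 972) = (-4566 + 4661)*(2040 - 972) = 95*1068 = 101460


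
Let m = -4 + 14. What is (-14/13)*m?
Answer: -140/13 ≈ -10.769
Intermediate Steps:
m = 10
(-14/13)*m = -14/13*10 = -140/13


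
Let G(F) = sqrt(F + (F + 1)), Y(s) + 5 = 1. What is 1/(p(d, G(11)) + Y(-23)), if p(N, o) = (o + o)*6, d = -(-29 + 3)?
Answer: 1/824 + 3*sqrt(23)/824 ≈ 0.018674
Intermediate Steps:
Y(s) = -4 (Y(s) = -5 + 1 = -4)
G(F) = sqrt(1 + 2*F) (G(F) = sqrt(F + (1 + F)) = sqrt(1 + 2*F))
d = 26 (d = -1*(-26) = 26)
p(N, o) = 12*o (p(N, o) = (2*o)*6 = 12*o)
1/(p(d, G(11)) + Y(-23)) = 1/(12*sqrt(1 + 2*11) - 4) = 1/(12*sqrt(1 + 22) - 4) = 1/(12*sqrt(23) - 4) = 1/(-4 + 12*sqrt(23))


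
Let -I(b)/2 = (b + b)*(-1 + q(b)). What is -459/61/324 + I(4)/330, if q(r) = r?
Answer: -6791/40260 ≈ -0.16868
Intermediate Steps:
I(b) = -4*b*(-1 + b) (I(b) = -2*(b + b)*(-1 + b) = -2*2*b*(-1 + b) = -4*b*(-1 + b))
-459/61/324 + I(4)/330 = -459/61/324 + (4*4*(1 - 1*4))/330 = -459*1/61*(1/324) + (4*4*(1 - 4))*(1/330) = -459/61*1/324 + (4*4*(-3))*(1/330) = -17/732 - 48*1/330 = -17/732 - 8/55 = -6791/40260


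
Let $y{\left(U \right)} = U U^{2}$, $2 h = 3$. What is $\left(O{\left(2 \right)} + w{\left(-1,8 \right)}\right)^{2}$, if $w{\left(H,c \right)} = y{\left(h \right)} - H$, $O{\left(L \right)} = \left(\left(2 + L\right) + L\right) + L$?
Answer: $\frac{9801}{64} \approx 153.14$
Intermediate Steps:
$h = \frac{3}{2}$ ($h = \frac{1}{2} \cdot 3 = \frac{3}{2} \approx 1.5$)
$O{\left(L \right)} = 2 + 3 L$ ($O{\left(L \right)} = \left(2 + 2 L\right) + L = 2 + 3 L$)
$y{\left(U \right)} = U^{3}$
$w{\left(H,c \right)} = \frac{27}{8} - H$ ($w{\left(H,c \right)} = \left(\frac{3}{2}\right)^{3} - H = \frac{27}{8} - H$)
$\left(O{\left(2 \right)} + w{\left(-1,8 \right)}\right)^{2} = \left(\left(2 + 3 \cdot 2\right) + \left(\frac{27}{8} - -1\right)\right)^{2} = \left(\left(2 + 6\right) + \left(\frac{27}{8} + 1\right)\right)^{2} = \left(8 + \frac{35}{8}\right)^{2} = \left(\frac{99}{8}\right)^{2} = \frac{9801}{64}$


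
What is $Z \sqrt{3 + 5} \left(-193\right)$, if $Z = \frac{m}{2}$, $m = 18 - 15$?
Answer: $- 579 \sqrt{2} \approx -818.83$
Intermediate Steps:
$m = 3$ ($m = 18 - 15 = 3$)
$Z = \frac{3}{2} \approx 1.5$
$Z \sqrt{3 + 5} \left(-193\right) = \frac{3 \sqrt{3 + 5}}{2} \left(-193\right) = \frac{3 \sqrt{8}}{2} \left(-193\right) = \frac{3 \cdot 2 \sqrt{2}}{2} \left(-193\right) = 3 \sqrt{2} \left(-193\right) = - 579 \sqrt{2}$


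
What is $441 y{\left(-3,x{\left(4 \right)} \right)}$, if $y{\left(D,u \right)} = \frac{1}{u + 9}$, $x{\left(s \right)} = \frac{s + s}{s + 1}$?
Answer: $\frac{2205}{53} \approx 41.604$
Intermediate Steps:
$x{\left(s \right)} = \frac{2 s}{1 + s}$
$y{\left(D,u \right)} = \frac{1}{9 + u}$
$441 y{\left(-3,x{\left(4 \right)} \right)} = \frac{441}{9 + 2 \cdot 4 \frac{1}{1 + 4}} = \frac{441}{9 + 2 \cdot 4 \cdot \frac{1}{5}} = \frac{441}{9 + \frac{8}{5}} = \frac{441}{\frac{53}{5}} = 441 \cdot \frac{5}{53} = \frac{2205}{53}$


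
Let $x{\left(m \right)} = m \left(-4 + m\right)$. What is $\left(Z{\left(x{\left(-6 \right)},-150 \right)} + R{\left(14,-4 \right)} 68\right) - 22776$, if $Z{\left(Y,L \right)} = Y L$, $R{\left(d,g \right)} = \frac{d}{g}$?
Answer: $-32014$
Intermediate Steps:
$Z{\left(Y,L \right)} = L Y$
$\left(Z{\left(x{\left(-6 \right)},-150 \right)} + R{\left(14,-4 \right)} 68\right) - 22776 = \left(- 150 \left(- 6 \left(-4 - 6\right)\right) + \frac{14}{-4} \cdot 68\right) - 22776 = \left(- 150 \left(\left(-6\right) \left(-10\right)\right) + 14 \left(- \frac{1}{4}\right) 68\right) - 22776 = \left(\left(-150\right) 60 - 238\right) - 22776 = \left(-9000 - 238\right) - 22776 = -9238 - 22776 = -32014$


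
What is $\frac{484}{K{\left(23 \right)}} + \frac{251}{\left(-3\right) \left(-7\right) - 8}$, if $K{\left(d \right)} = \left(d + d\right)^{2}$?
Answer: $\frac{134352}{6877} \approx 19.536$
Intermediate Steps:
$K{\left(d \right)} = 4 d^{2}$ ($K{\left(d \right)} = \left(2 d\right)^{2} = 4 d^{2}$)
$\frac{484}{K{\left(23 \right)}} + \frac{251}{\left(-3\right) \left(-7\right) - 8} = \frac{484}{4 \cdot 23^{2}} + \frac{251}{\left(-3\right) \left(-7\right) - 8} = \frac{484}{4 \cdot 529} + \frac{251}{21 - 8} = \frac{484}{2116} + \frac{251}{13} = 484 \cdot \frac{1}{2116} + 251 \cdot \frac{1}{13} = \frac{121}{529} + \frac{251}{13} = \frac{134352}{6877}$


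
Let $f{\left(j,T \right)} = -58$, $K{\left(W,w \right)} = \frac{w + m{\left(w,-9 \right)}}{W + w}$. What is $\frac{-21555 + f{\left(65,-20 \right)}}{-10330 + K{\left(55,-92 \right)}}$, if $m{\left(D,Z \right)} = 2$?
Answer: $\frac{799681}{382120} \approx 2.0927$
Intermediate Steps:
$K{\left(W,w \right)} = \frac{2 + w}{W + w}$ ($K{\left(W,w \right)} = \frac{w + 2}{W + w} = \frac{2 + w}{W + w}$)
$\frac{-21555 + f{\left(65,-20 \right)}}{-10330 + K{\left(55,-92 \right)}} = \frac{-21555 - 58}{-10330 + \frac{2 - 92}{55 - 92}} = - \frac{21613}{-10330 + \frac{1}{-37} \left(-90\right)} = - \frac{21613}{-10330 - - \frac{90}{37}} = - \frac{21613}{-10330 + \frac{90}{37}} = - \frac{21613}{- \frac{382120}{37}} = \left(-21613\right) \left(- \frac{37}{382120}\right) = \frac{799681}{382120}$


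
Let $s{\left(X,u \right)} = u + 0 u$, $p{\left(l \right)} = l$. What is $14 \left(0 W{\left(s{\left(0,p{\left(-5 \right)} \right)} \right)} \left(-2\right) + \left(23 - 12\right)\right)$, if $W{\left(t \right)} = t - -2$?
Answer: $154$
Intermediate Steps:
$s{\left(X,u \right)} = u$ ($s{\left(X,u \right)} = u + 0 = u$)
$W{\left(t \right)} = 2 + t$ ($W{\left(t \right)} = t + 2 = 2 + t$)
$14 \left(0 W{\left(s{\left(0,p{\left(-5 \right)} \right)} \right)} \left(-2\right) + \left(23 - 12\right)\right) = 14 \left(0 \left(2 - 5\right) \left(-2\right) + \left(23 - 12\right)\right) = 14 \left(0 \left(-3\right) \left(-2\right) + \left(23 - 12\right)\right) = 14 \left(0 \left(-2\right) + 11\right) = 14 \left(0 + 11\right) = 14 \cdot 11 = 154$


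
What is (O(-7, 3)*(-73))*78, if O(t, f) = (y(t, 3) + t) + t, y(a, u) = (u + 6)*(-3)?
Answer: 233454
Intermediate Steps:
y(a, u) = -18 - 3*u (y(a, u) = (6 + u)*(-3) = -18 - 3*u)
O(t, f) = -27 + 2*t (O(t, f) = ((-18 - 3*3) + t) + t = ((-18 - 9) + t) + t = (-27 + t) + t = -27 + 2*t)
(O(-7, 3)*(-73))*78 = ((-27 + 2*(-7))*(-73))*78 = ((-27 - 14)*(-73))*78 = -41*(-73)*78 = 2993*78 = 233454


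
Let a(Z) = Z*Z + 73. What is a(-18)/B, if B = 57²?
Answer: 397/3249 ≈ 0.12219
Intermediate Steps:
a(Z) = 73 + Z² (a(Z) = Z² + 73 = 73 + Z²)
B = 3249
a(-18)/B = (73 + (-18)²)/3249 = (73 + 324)*(1/3249) = 397*(1/3249) = 397/3249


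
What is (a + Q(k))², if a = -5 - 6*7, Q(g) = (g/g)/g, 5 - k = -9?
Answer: 431649/196 ≈ 2202.3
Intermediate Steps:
k = 14 (k = 5 - 1*(-9) = 5 + 9 = 14)
Q(g) = 1/g
a = -47 (a = -5 - 42 = -47)
(a + Q(k))² = (-47 + 1/14)² = (-657/14)² = 431649/196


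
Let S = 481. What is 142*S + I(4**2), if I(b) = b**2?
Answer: 68558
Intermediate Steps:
142*S + I(4**2) = 142*481 + (4**2)**2 = 68302 + 16**2 = 68302 + 256 = 68558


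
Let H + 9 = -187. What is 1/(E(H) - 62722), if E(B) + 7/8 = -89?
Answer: -8/502495 ≈ -1.5921e-5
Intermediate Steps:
H = -196 (H = -9 - 187 = -196)
E(B) = -719/8 (E(B) = -7/8 - 89 = -719/8)
1/(E(H) - 62722) = 1/(-719/8 - 62722) = 1/(-502495/8) = -8/502495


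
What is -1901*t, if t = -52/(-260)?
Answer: -1901/5 ≈ -380.20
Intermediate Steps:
t = ⅕ (t = -52*(-1/260) = ⅕ ≈ 0.20000)
-1901*t = -1901*⅕ = -1901/5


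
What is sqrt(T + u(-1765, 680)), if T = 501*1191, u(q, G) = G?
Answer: sqrt(597371) ≈ 772.90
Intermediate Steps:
T = 596691
sqrt(T + u(-1765, 680)) = sqrt(596691 + 680) = sqrt(597371)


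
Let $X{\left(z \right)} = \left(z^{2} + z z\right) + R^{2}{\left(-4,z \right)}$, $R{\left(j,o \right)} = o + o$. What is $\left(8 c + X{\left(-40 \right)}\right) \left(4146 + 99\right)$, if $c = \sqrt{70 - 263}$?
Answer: $40752000 + 33960 i \sqrt{193} \approx 4.0752 \cdot 10^{7} + 4.7179 \cdot 10^{5} i$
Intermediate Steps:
$R{\left(j,o \right)} = 2 o$
$c = i \sqrt{193}$ ($c = \sqrt{-193} = i \sqrt{193} \approx 13.892 i$)
$X{\left(z \right)} = 6 z^{2}$ ($X{\left(z \right)} = \left(z^{2} + z z\right) + \left(2 z\right)^{2} = \left(z^{2} + z^{2}\right) + 4 z^{2} = 2 z^{2} + 4 z^{2} = 6 z^{2}$)
$\left(8 c + X{\left(-40 \right)}\right) \left(4146 + 99\right) = \left(8 i \sqrt{193} + 6 \left(-40\right)^{2}\right) \left(4146 + 99\right) = \left(8 i \sqrt{193} + 6 \cdot 1600\right) 4245 = \left(8 i \sqrt{193} + 9600\right) 4245 = \left(9600 + 8 i \sqrt{193}\right) 4245 = 40752000 + 33960 i \sqrt{193}$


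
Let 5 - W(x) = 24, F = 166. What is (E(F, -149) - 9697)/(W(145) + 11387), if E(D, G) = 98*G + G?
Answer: -3056/1421 ≈ -2.1506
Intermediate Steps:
W(x) = -19 (W(x) = 5 - 1*24 = 5 - 24 = -19)
E(D, G) = 99*G
(E(F, -149) - 9697)/(W(145) + 11387) = (99*(-149) - 9697)/(-19 + 11387) = (-14751 - 9697)/11368 = -24448*1/11368 = -3056/1421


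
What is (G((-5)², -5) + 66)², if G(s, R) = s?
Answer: 8281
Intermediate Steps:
(G((-5)², -5) + 66)² = ((-5)² + 66)² = (25 + 66)² = 91² = 8281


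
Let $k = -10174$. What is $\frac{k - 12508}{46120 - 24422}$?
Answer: $- \frac{11341}{10849} \approx -1.0453$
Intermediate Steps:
$\frac{k - 12508}{46120 - 24422} = \frac{-10174 - 12508}{46120 - 24422} = - \frac{22682}{21698} = \left(-22682\right) \frac{1}{21698} = - \frac{11341}{10849}$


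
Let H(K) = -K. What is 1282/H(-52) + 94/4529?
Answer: 2905533/117754 ≈ 24.675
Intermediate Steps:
1282/H(-52) + 94/4529 = 1282/((-1*(-52))) + 94/4529 = 1282/52 + 94*(1/4529) = 1282*(1/52) + 94/4529 = 641/26 + 94/4529 = 2905533/117754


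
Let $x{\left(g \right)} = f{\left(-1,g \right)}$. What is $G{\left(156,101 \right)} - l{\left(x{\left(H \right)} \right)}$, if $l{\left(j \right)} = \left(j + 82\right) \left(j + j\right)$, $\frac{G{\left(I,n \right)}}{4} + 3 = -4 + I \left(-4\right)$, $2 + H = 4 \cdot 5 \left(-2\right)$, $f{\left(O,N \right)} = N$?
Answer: $836$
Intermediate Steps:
$H = -42$ ($H = -2 + 4 \cdot 5 \left(-2\right) = -2 + 20 \left(-2\right) = -2 - 40 = -42$)
$G{\left(I,n \right)} = -28 - 16 I$ ($G{\left(I,n \right)} = -12 + 4 \left(-4 + I \left(-4\right)\right) = -12 + 4 \left(-4 - 4 I\right) = -12 - \left(16 + 16 I\right) = -28 - 16 I$)
$x{\left(g \right)} = g$
$l{\left(j \right)} = 2 j \left(82 + j\right)$ ($l{\left(j \right)} = \left(82 + j\right) 2 j = 2 j \left(82 + j\right)$)
$G{\left(156,101 \right)} - l{\left(x{\left(H \right)} \right)} = \left(-28 - 2496\right) - 2 \left(-42\right) \left(82 - 42\right) = \left(-28 - 2496\right) - 2 \left(-42\right) 40 = -2524 - -3360 = -2524 + 3360 = 836$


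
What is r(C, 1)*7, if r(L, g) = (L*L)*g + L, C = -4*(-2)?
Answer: 504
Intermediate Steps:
C = 8
r(L, g) = L + g*L² (r(L, g) = L²*g + L = g*L² + L = L + g*L²)
r(C, 1)*7 = (8*(1 + 8*1))*7 = (8*(1 + 8))*7 = (8*9)*7 = 72*7 = 504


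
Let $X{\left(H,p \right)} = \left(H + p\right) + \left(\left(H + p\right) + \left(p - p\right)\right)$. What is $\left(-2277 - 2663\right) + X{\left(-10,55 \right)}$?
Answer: $-4850$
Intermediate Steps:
$X{\left(H,p \right)} = 2 H + 2 p$ ($X{\left(H,p \right)} = \left(H + p\right) + \left(\left(H + p\right) + 0\right) = \left(H + p\right) + \left(H + p\right) = 2 H + 2 p$)
$\left(-2277 - 2663\right) + X{\left(-10,55 \right)} = \left(-2277 - 2663\right) + \left(2 \left(-10\right) + 2 \cdot 55\right) = -4940 + \left(-20 + 110\right) = -4940 + 90 = -4850$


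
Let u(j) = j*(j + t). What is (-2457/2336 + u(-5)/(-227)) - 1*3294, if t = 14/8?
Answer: -1747311667/530272 ≈ -3295.1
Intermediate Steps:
t = 7/4 (t = 14*(⅛) = 7/4 ≈ 1.7500)
u(j) = j*(7/4 + j) (u(j) = j*(j + 7/4) = j*(7/4 + j))
(-2457/2336 + u(-5)/(-227)) - 1*3294 = (-2457/2336 + ((¼)*(-5)*(7 + 4*(-5)))/(-227)) - 1*3294 = (-2457*1/2336 + ((¼)*(-5)*(7 - 20))*(-1/227)) - 3294 = (-2457/2336 + ((¼)*(-5)*(-13))*(-1/227)) - 3294 = (-2457/2336 + (65/4)*(-1/227)) - 3294 = (-2457/2336 - 65/908) - 3294 = -595699/530272 - 3294 = -1747311667/530272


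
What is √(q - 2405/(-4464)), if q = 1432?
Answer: √198240443/372 ≈ 37.849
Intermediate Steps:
√(q - 2405/(-4464)) = √(1432 - 2405/(-4464)) = √(1432 - 2405*(-1/4464)) = √(1432 + 2405/4464) = √(6394853/4464) = √198240443/372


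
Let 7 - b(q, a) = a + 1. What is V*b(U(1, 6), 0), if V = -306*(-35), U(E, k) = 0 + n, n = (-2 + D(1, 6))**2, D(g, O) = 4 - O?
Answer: 64260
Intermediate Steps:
n = 16 (n = (-2 + (4 - 1*6))**2 = (-2 + (4 - 6))**2 = (-2 - 2)**2 = (-4)**2 = 16)
U(E, k) = 16 (U(E, k) = 0 + 16 = 16)
b(q, a) = 6 - a (b(q, a) = 7 - (a + 1) = 7 - (1 + a) = 7 + (-1 - a) = 6 - a)
V = 10710
V*b(U(1, 6), 0) = 10710*(6 - 1*0) = 10710*(6 + 0) = 10710*6 = 64260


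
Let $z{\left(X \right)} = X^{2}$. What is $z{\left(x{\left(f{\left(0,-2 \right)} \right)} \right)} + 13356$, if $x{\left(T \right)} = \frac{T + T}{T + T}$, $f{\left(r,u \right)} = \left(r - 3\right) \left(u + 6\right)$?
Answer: $13357$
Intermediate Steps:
$f{\left(r,u \right)} = \left(-3 + r\right) \left(6 + u\right)$
$x{\left(T \right)} = 1$ ($x{\left(T \right)} = \frac{2 T}{2 T} = \frac{1}{2 T} 2 T = 1$)
$z{\left(x{\left(f{\left(0,-2 \right)} \right)} \right)} + 13356 = 1^{2} + 13356 = 1 + 13356 = 13357$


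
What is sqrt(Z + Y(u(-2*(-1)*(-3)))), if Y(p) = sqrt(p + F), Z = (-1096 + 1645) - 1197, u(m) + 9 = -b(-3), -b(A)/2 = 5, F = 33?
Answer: sqrt(-648 + sqrt(34)) ≈ 25.341*I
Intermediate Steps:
b(A) = -10 (b(A) = -2*5 = -10)
u(m) = 1 (u(m) = -9 - 1*(-10) = -9 + 10 = 1)
Z = -648 (Z = 549 - 1197 = -648)
Y(p) = sqrt(33 + p) (Y(p) = sqrt(p + 33) = sqrt(33 + p))
sqrt(Z + Y(u(-2*(-1)*(-3)))) = sqrt(-648 + sqrt(33 + 1)) = sqrt(-648 + sqrt(34))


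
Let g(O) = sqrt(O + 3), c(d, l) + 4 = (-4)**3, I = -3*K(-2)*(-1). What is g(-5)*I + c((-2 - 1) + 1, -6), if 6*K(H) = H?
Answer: -68 - I*sqrt(2) ≈ -68.0 - 1.4142*I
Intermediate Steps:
K(H) = H/6
I = -1 (I = -3*(1/6)*(-2)*(-1) = -(-1)*(-1) = -3*1/3 = -1)
c(d, l) = -68 (c(d, l) = -4 + (-4)**3 = -4 - 64 = -68)
g(O) = sqrt(3 + O)
g(-5)*I + c((-2 - 1) + 1, -6) = sqrt(3 - 5)*(-1) - 68 = sqrt(-2)*(-1) - 68 = (I*sqrt(2))*(-1) - 68 = -I*sqrt(2) - 68 = -68 - I*sqrt(2)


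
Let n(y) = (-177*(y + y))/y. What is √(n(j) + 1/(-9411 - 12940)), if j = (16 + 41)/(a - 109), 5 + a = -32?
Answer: I*√176846811505/22351 ≈ 18.815*I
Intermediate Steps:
a = -37 (a = -5 - 32 = -37)
j = -57/146 (j = (16 + 41)/(-37 - 109) = 57/(-146) = 57*(-1/146) = -57/146 ≈ -0.39041)
n(y) = -354 (n(y) = (-354*y)/y = -354)
√(n(j) + 1/(-9411 - 12940)) = √(-354 + 1/(-9411 - 12940)) = √(-354 + 1/(-22351)) = √(-354 - 1/22351) = √(-7912255/22351) = I*√176846811505/22351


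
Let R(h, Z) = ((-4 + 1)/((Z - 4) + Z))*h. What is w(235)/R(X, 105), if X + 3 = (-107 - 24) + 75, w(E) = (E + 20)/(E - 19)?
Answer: 8755/6372 ≈ 1.3740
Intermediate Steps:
w(E) = (20 + E)/(-19 + E)
X = -59 (X = -3 + ((-107 - 24) + 75) = -3 + (-131 + 75) = -3 - 56 = -59)
R(h, Z) = -3*h/(-4 + 2*Z) (R(h, Z) = (-3/((-4 + Z) + Z))*h = (-3/(-4 + 2*Z))*h = -3*h/(-4 + 2*Z))
w(235)/R(X, 105) = ((20 + 235)/(-19 + 235))/((-3*(-59)/(-4 + 2*105))) = (255/216)/((-3*(-59)/(-4 + 210))) = ((1/216)*255)/((-3*(-59)/206)) = 85/(72*((-3*(-59)*1/206))) = 85/(72*(177/206)) = (85/72)*(206/177) = 8755/6372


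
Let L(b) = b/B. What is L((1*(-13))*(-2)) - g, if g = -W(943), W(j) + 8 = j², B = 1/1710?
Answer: 933701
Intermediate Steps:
B = 1/1710 ≈ 0.00058480
W(j) = -8 + j²
g = -889241 (g = -(-8 + 943²) = -(-8 + 889249) = -1*889241 = -889241)
L(b) = 1710*b (L(b) = b/(1/1710) = b*1710 = 1710*b)
L((1*(-13))*(-2)) - g = 1710*((1*(-13))*(-2)) - 1*(-889241) = 1710*(-13*(-2)) + 889241 = 1710*26 + 889241 = 44460 + 889241 = 933701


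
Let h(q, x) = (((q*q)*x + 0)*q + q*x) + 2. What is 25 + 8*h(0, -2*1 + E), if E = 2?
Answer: 41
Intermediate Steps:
h(q, x) = 2 + q*x + x*q³ (h(q, x) = ((q²*x + 0)*q + q*x) + 2 = ((x*q² + 0)*q + q*x) + 2 = ((x*q²)*q + q*x) + 2 = (x*q³ + q*x) + 2 = (q*x + x*q³) + 2 = 2 + q*x + x*q³)
25 + 8*h(0, -2*1 + E) = 25 + 8*(2 + 0*(-2*1 + 2) + (-2*1 + 2)*0³) = 25 + 8*(2 + 0*(-2 + 2) + (-2 + 2)*0) = 25 + 8*(2 + 0*0 + 0*0) = 25 + 8*(2 + 0 + 0) = 25 + 8*2 = 25 + 16 = 41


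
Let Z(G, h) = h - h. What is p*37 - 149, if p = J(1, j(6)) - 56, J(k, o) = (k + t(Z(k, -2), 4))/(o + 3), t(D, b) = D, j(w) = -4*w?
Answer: -46678/21 ≈ -2222.8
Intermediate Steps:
Z(G, h) = 0
J(k, o) = k/(3 + o) (J(k, o) = (k + 0)/(o + 3) = k/(3 + o))
p = -1177/21 (p = 1/(3 - 4*6) - 56 = 1/(3 - 24) - 56 = 1/(-21) - 56 = 1*(-1/21) - 56 = -1/21 - 56 = -1177/21 ≈ -56.048)
p*37 - 149 = -1177/21*37 - 149 = -43549/21 - 149 = -46678/21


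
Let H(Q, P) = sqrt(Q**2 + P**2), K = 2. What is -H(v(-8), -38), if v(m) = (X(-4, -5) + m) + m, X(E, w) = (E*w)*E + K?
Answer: -2*sqrt(2570) ≈ -101.39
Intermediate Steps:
X(E, w) = 2 + w*E**2 (X(E, w) = (E*w)*E + 2 = w*E**2 + 2 = 2 + w*E**2)
v(m) = -78 + 2*m (v(m) = ((2 - 5*(-4)**2) + m) + m = ((2 - 5*16) + m) + m = ((2 - 80) + m) + m = (-78 + m) + m = -78 + 2*m)
H(Q, P) = sqrt(P**2 + Q**2)
-H(v(-8), -38) = -sqrt((-38)**2 + (-78 + 2*(-8))**2) = -sqrt(1444 + (-78 - 16)**2) = -sqrt(1444 + (-94)**2) = -sqrt(1444 + 8836) = -sqrt(10280) = -2*sqrt(2570)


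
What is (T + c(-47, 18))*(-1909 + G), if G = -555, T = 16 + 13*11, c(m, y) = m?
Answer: -275968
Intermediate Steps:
T = 159 (T = 16 + 143 = 159)
(T + c(-47, 18))*(-1909 + G) = (159 - 47)*(-1909 - 555) = 112*(-2464) = -275968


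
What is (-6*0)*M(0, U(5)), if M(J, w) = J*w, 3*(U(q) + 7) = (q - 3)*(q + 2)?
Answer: 0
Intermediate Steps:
U(q) = -7 + (-3 + q)*(2 + q)/3 (U(q) = -7 + ((q - 3)*(q + 2))/3 = -7 + ((-3 + q)*(2 + q))/3 = -7 + (-3 + q)*(2 + q)/3)
(-6*0)*M(0, U(5)) = (-6*0)*(0*(-9 - ⅓*5 + (⅓)*5²)) = 0*(0*(-9 - 5/3 + (⅓)*25)) = 0*(0*(-9 - 5/3 + 25/3)) = 0*(0*(-7/3)) = 0*0 = 0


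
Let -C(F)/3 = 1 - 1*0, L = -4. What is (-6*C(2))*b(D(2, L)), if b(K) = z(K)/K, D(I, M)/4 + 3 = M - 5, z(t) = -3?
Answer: 9/8 ≈ 1.1250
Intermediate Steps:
D(I, M) = -32 + 4*M (D(I, M) = -12 + 4*(M - 5) = -12 + 4*(-5 + M) = -12 + (-20 + 4*M) = -32 + 4*M)
b(K) = -3/K
C(F) = -3 (C(F) = -3*(1 - 1*0) = -3*(1 + 0) = -3*1 = -3)
(-6*C(2))*b(D(2, L)) = (-6*(-3))*(-3/(-32 + 4*(-4))) = 18*(-3/(-32 - 16)) = 18*(-3/(-48)) = 18*(-3*(-1/48)) = 18*(1/16) = 9/8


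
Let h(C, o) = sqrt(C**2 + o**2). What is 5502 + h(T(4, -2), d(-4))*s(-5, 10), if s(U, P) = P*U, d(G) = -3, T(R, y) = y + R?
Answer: 5502 - 50*sqrt(13) ≈ 5321.7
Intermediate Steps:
T(R, y) = R + y
5502 + h(T(4, -2), d(-4))*s(-5, 10) = 5502 + sqrt((4 - 2)**2 + (-3)**2)*(10*(-5)) = 5502 + sqrt(2**2 + 9)*(-50) = 5502 + sqrt(4 + 9)*(-50) = 5502 + sqrt(13)*(-50) = 5502 - 50*sqrt(13)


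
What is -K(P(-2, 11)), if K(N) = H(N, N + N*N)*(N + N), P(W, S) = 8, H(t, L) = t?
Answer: -128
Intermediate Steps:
K(N) = 2*N**2 (K(N) = N*(N + N) = N*(2*N) = 2*N**2)
-K(P(-2, 11)) = -2*8**2 = -2*64 = -1*128 = -128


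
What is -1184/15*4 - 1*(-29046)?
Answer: 430954/15 ≈ 28730.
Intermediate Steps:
-1184/15*4 - 1*(-29046) = -1184/15*4 + 29046 = -4736/15 + 29046 = 430954/15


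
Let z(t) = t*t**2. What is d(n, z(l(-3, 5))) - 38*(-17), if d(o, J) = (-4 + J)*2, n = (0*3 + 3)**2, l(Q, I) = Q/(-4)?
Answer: 20443/32 ≈ 638.84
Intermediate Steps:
l(Q, I) = -Q/4 (l(Q, I) = Q*(-1/4) = -Q/4)
z(t) = t**3
n = 9 (n = (0 + 3)**2 = 3**2 = 9)
d(o, J) = -8 + 2*J
d(n, z(l(-3, 5))) - 38*(-17) = (-8 + 2*(-1/4*(-3))**3) - 38*(-17) = (-8 + 2*(3/4)**3) + 646 = (-8 + 2*(27/64)) + 646 = (-8 + 27/32) + 646 = -229/32 + 646 = 20443/32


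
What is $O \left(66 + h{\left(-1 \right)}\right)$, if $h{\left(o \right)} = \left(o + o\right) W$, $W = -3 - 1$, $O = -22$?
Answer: $-1628$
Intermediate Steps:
$W = -4$ ($W = -3 - 1 = -4$)
$h{\left(o \right)} = - 8 o$ ($h{\left(o \right)} = \left(o + o\right) \left(-4\right) = 2 o \left(-4\right) = - 8 o$)
$O \left(66 + h{\left(-1 \right)}\right) = - 22 \left(66 - -8\right) = - 22 \left(66 + 8\right) = \left(-22\right) 74 = -1628$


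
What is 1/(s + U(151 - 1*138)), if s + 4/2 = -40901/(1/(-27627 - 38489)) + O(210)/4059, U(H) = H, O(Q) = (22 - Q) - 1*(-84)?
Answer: 4059/10976390528989 ≈ 3.6979e-10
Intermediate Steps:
O(Q) = 106 - Q (O(Q) = (22 - Q) + 84 = 106 - Q)
s = 10976390476222/4059 (s = -2 + (-40901/(1/(-27627 - 38489)) + (106 - 1*210)/4059) = -2 + (-40901/(1/(-66116)) + (106 - 210)*(1/4059)) = -2 + (-40901/(-1/66116) - 104*1/4059) = -2 + (-40901*(-66116) - 104/4059) = -2 + (2704210516 - 104/4059) = -2 + 10976390484340/4059 = 10976390476222/4059 ≈ 2.7042e+9)
1/(s + U(151 - 1*138)) = 1/(10976390476222/4059 + (151 - 1*138)) = 1/(10976390476222/4059 + (151 - 138)) = 1/(10976390476222/4059 + 13) = 1/(10976390528989/4059) = 4059/10976390528989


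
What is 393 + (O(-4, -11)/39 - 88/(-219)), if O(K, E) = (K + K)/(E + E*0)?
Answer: 12320749/31317 ≈ 393.42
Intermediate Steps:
O(K, E) = 2*K/E (O(K, E) = (2*K)/(E + 0) = (2*K)/E = 2*K/E)
393 + (O(-4, -11)/39 - 88/(-219)) = 393 + ((2*(-4)/(-11))/39 - 88/(-219)) = 393 + ((2*(-4)*(-1/11))*(1/39) - 88*(-1/219)) = 393 + ((8/11)*(1/39) + 88/219) = 393 + (8/429 + 88/219) = 393 + 13168/31317 = 12320749/31317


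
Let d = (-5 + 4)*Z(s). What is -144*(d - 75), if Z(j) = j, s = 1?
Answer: 10944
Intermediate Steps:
d = -1 (d = (-5 + 4)*1 = -1*1 = -1)
-144*(d - 75) = -144*(-1 - 75) = -144*(-76) = 10944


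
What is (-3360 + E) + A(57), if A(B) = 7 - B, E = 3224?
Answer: -186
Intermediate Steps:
(-3360 + E) + A(57) = (-3360 + 3224) + (7 - 1*57) = -136 + (7 - 57) = -136 - 50 = -186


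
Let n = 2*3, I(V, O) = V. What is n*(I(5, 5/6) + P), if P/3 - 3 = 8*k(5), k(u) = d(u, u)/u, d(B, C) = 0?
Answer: 84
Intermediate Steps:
k(u) = 0 (k(u) = 0/u = 0)
P = 9 (P = 9 + 3*(8*0) = 9 + 3*0 = 9 + 0 = 9)
n = 6
n*(I(5, 5/6) + P) = 6*(5 + 9) = 6*14 = 84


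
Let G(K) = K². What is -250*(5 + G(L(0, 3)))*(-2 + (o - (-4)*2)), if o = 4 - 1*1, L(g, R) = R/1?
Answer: -31500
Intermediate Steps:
L(g, R) = R (L(g, R) = R*1 = R)
o = 3 (o = 4 - 1 = 3)
-250*(5 + G(L(0, 3)))*(-2 + (o - (-4)*2)) = -250*(5 + 3²)*(-2 + (3 - (-4)*2)) = -250*(5 + 9)*(-2 + (3 - 1*(-8))) = -3500*(-2 + (3 + 8)) = -3500*(-2 + 11) = -3500*9 = -250*126 = -31500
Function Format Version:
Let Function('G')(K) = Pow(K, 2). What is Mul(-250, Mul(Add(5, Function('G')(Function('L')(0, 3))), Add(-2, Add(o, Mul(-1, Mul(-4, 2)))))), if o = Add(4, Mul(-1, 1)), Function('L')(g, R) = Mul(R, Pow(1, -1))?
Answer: -31500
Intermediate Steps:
Function('L')(g, R) = R (Function('L')(g, R) = Mul(R, 1) = R)
o = 3 (o = Add(4, -1) = 3)
Mul(-250, Mul(Add(5, Function('G')(Function('L')(0, 3))), Add(-2, Add(o, Mul(-1, Mul(-4, 2)))))) = Mul(-250, Mul(Add(5, Pow(3, 2)), Add(-2, Add(3, Mul(-1, Mul(-4, 2)))))) = Mul(-250, Mul(Add(5, 9), Add(-2, Add(3, Mul(-1, -8))))) = Mul(-250, Mul(14, Add(-2, Add(3, 8)))) = Mul(-250, Mul(14, Add(-2, 11))) = Mul(-250, Mul(14, 9)) = Mul(-250, 126) = -31500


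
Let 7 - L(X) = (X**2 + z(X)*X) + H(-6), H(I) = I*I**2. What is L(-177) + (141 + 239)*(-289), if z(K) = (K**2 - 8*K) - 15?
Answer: 5652284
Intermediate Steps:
z(K) = -15 + K**2 - 8*K
H(I) = I**3
L(X) = 223 - X**2 - X*(-15 + X**2 - 8*X) (L(X) = 7 - ((X**2 + (-15 + X**2 - 8*X)*X) + (-6)**3) = 7 - ((X**2 + X*(-15 + X**2 - 8*X)) - 216) = 7 - (-216 + X**2 + X*(-15 + X**2 - 8*X)) = 7 + (216 - X**2 - X*(-15 + X**2 - 8*X)) = 223 - X**2 - X*(-15 + X**2 - 8*X))
L(-177) + (141 + 239)*(-289) = (223 - 1*(-177)**3 + 7*(-177)**2 + 15*(-177)) + (141 + 239)*(-289) = (223 - 1*(-5545233) + 7*31329 - 2655) + 380*(-289) = (223 + 5545233 + 219303 - 2655) - 109820 = 5762104 - 109820 = 5652284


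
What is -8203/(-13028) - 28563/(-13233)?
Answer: 160223021/57466508 ≈ 2.7881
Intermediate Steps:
-8203/(-13028) - 28563/(-13233) = -8203*(-1/13028) - 28563*(-1/13233) = 8203/13028 + 9521/4411 = 160223021/57466508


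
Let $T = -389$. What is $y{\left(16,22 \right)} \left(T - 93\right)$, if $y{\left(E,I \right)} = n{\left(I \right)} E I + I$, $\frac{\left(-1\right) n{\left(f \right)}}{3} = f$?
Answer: $11187220$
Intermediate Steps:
$n{\left(f \right)} = - 3 f$
$y{\left(E,I \right)} = I - 3 E I^{2}$ ($y{\left(E,I \right)} = - 3 I E I + I = - 3 E I I + I = - 3 E I^{2} + I = I - 3 E I^{2}$)
$y{\left(16,22 \right)} \left(T - 93\right) = 22 \left(1 - 48 \cdot 22\right) \left(-389 - 93\right) = 22 \left(1 - 1056\right) \left(-482\right) = 22 \left(-1055\right) \left(-482\right) = \left(-23210\right) \left(-482\right) = 11187220$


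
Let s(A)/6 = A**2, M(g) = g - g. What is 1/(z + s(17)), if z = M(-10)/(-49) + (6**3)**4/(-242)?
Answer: -121/1088181354 ≈ -1.1119e-7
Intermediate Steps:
M(g) = 0
s(A) = 6*A**2
z = -1088391168/121 (z = 0/(-49) + (6**3)**4/(-242) = 0*(-1/49) + 216**4*(-1/242) = 0 + 2176782336*(-1/242) = 0 - 1088391168/121 = -1088391168/121 ≈ -8.9950e+6)
1/(z + s(17)) = 1/(-1088391168/121 + 6*17**2) = 1/(-1088391168/121 + 6*289) = 1/(-1088391168/121 + 1734) = 1/(-1088181354/121) = -121/1088181354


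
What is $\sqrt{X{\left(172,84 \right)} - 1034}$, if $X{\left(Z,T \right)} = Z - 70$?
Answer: $2 i \sqrt{233} \approx 30.529 i$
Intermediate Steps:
$X{\left(Z,T \right)} = -70 + Z$
$\sqrt{X{\left(172,84 \right)} - 1034} = \sqrt{\left(-70 + 172\right) - 1034} = \sqrt{102 - 1034} = \sqrt{-932} = 2 i \sqrt{233}$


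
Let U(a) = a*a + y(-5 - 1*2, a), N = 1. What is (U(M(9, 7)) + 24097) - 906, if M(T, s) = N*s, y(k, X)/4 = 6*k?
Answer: 23072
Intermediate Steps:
y(k, X) = 24*k (y(k, X) = 4*(6*k) = 24*k)
M(T, s) = s (M(T, s) = 1*s = s)
U(a) = -168 + a² (U(a) = a*a + 24*(-5 - 1*2) = a² + 24*(-5 - 2) = a² + 24*(-7) = a² - 168 = -168 + a²)
(U(M(9, 7)) + 24097) - 906 = ((-168 + 7²) + 24097) - 906 = ((-168 + 49) + 24097) - 906 = (-119 + 24097) - 906 = 23978 - 906 = 23072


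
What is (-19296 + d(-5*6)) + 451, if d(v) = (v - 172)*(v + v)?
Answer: -6725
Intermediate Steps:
d(v) = 2*v*(-172 + v) (d(v) = (-172 + v)*(2*v) = 2*v*(-172 + v))
(-19296 + d(-5*6)) + 451 = (-19296 + 2*(-5*6)*(-172 - 5*6)) + 451 = (-19296 + 2*(-30)*(-172 - 30)) + 451 = (-19296 + 2*(-30)*(-202)) + 451 = (-19296 + 12120) + 451 = -7176 + 451 = -6725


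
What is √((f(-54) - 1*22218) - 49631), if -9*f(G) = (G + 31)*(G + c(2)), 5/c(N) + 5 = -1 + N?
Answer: I*√2591647/6 ≈ 268.31*I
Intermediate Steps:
c(N) = 5/(-6 + N) (c(N) = 5/(-5 + (-1 + N)) = 5/(-6 + N))
f(G) = -(31 + G)*(-5/4 + G)/9 (f(G) = -(G + 31)*(G + 5/(-6 + 2))/9 = -(31 + G)*(G + 5/(-4))/9 = -(31 + G)*(G + 5*(-¼))/9 = -(31 + G)*(G - 5/4)/9 = -(31 + G)*(-5/4 + G)/9)
√((f(-54) - 1*22218) - 49631) = √(((155/36 - 119/36*(-54) - ⅑*(-54)²) - 1*22218) - 49631) = √(((155/36 + 357/2 - ⅑*2916) - 22218) - 49631) = √(((155/36 + 357/2 - 324) - 22218) - 49631) = √((-5083/36 - 22218) - 49631) = √(-804931/36 - 49631) = √(-2591647/36) = I*√2591647/6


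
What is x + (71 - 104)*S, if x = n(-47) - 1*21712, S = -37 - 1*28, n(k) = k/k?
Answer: -19566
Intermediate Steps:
n(k) = 1
S = -65 (S = -37 - 28 = -65)
x = -21711 (x = 1 - 1*21712 = 1 - 21712 = -21711)
x + (71 - 104)*S = -21711 + (71 - 104)*(-65) = -21711 - 33*(-65) = -21711 + 2145 = -19566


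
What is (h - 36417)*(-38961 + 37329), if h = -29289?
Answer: 107232192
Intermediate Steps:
(h - 36417)*(-38961 + 37329) = (-29289 - 36417)*(-38961 + 37329) = -65706*(-1632) = 107232192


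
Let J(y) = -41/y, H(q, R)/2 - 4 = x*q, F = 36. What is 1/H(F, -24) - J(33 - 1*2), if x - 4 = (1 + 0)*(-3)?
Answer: 3311/2480 ≈ 1.3351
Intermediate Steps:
x = 1 (x = 4 + (1 + 0)*(-3) = 4 + 1*(-3) = 4 - 3 = 1)
H(q, R) = 8 + 2*q (H(q, R) = 8 + 2*(1*q) = 8 + 2*q)
1/H(F, -24) - J(33 - 1*2) = 1/(8 + 2*36) - (-41)/(33 - 1*2) = 1/(8 + 72) - (-41)/(33 - 2) = 1/80 - (-41)/31 = 1/80 - 1*(-41/31) = 1/80 + 41/31 = 3311/2480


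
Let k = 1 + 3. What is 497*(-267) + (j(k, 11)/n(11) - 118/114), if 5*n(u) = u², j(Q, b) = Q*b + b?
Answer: -83201497/627 ≈ -1.3270e+5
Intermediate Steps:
k = 4
j(Q, b) = b + Q*b
n(u) = u²/5
497*(-267) + (j(k, 11)/n(11) - 118/114) = 497*(-267) + ((11*(1 + 4))/(((⅕)*11²)) - 118/114) = -132699 + ((11*5)/(((⅕)*121)) - 118*1/114) = -132699 + (55/(121/5) - 59/57) = -132699 + (55*(5/121) - 59/57) = -132699 + (25/11 - 59/57) = -132699 + 776/627 = -83201497/627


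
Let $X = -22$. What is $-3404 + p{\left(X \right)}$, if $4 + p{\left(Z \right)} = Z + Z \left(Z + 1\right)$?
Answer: $-2968$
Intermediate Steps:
$p{\left(Z \right)} = -4 + Z + Z \left(1 + Z\right)$ ($p{\left(Z \right)} = -4 + \left(Z + Z \left(Z + 1\right)\right) = -4 + \left(Z + Z \left(1 + Z\right)\right) = -4 + Z + Z \left(1 + Z\right)$)
$-3404 + p{\left(X \right)} = -3404 + \left(-4 + \left(-22\right)^{2} + 2 \left(-22\right)\right) = -3404 - -436 = -3404 + 436 = -2968$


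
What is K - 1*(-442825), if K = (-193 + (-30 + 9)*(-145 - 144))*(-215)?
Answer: -820515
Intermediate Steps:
K = -1263340 (K = (-193 - 21*(-289))*(-215) = (-193 + 6069)*(-215) = 5876*(-215) = -1263340)
K - 1*(-442825) = -1263340 - 1*(-442825) = -1263340 + 442825 = -820515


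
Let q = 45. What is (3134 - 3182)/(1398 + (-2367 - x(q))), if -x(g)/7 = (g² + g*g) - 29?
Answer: -24/13589 ≈ -0.0017661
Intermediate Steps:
x(g) = 203 - 14*g² (x(g) = -7*((g² + g*g) - 29) = -7*((g² + g²) - 29) = -7*(2*g² - 29) = -7*(-29 + 2*g²) = 203 - 14*g²)
(3134 - 3182)/(1398 + (-2367 - x(q))) = (3134 - 3182)/(1398 + (-2367 - (203 - 14*45²))) = -48/(1398 + (-2367 - (203 - 14*2025))) = -48/(1398 + (-2367 - (203 - 28350))) = -48/(1398 + (-2367 - 1*(-28147))) = -48/(1398 + (-2367 + 28147)) = -48/(1398 + 25780) = -48/27178 = -48*1/27178 = -24/13589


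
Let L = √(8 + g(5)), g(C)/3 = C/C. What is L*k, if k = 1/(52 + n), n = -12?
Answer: √11/40 ≈ 0.082916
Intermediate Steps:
g(C) = 3 (g(C) = 3*(C/C) = 3*1 = 3)
k = 1/40 (k = 1/(52 - 12) = 1/40 ≈ 0.025000)
L = √11 (L = √(8 + 3) = √11 ≈ 3.3166)
L*k = √11*(1/40) = √11/40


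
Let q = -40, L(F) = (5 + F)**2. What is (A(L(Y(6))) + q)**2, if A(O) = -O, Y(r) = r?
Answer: 25921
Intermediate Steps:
(A(L(Y(6))) + q)**2 = (-(5 + 6)**2 - 40)**2 = (-1*11**2 - 40)**2 = (-1*121 - 40)**2 = (-121 - 40)**2 = (-161)**2 = 25921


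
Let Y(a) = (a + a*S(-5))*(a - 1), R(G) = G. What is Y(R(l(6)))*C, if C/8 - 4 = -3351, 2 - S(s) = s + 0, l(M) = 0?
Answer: 0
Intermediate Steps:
S(s) = 2 - s (S(s) = 2 - (s + 0) = 2 - s)
C = -26776 (C = 32 + 8*(-3351) = 32 - 26808 = -26776)
Y(a) = 8*a*(-1 + a) (Y(a) = (a + a*(2 - 1*(-5)))*(a - 1) = (a + a*(2 + 5))*(-1 + a) = (a + a*7)*(-1 + a) = (a + 7*a)*(-1 + a) = (8*a)*(-1 + a) = 8*a*(-1 + a))
Y(R(l(6)))*C = (8*0*(-1 + 0))*(-26776) = (8*0*(-1))*(-26776) = 0*(-26776) = 0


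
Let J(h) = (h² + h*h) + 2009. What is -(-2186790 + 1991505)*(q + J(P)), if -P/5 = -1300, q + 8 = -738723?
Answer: 16357711744230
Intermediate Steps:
q = -738731 (q = -8 - 738723 = -738731)
P = 6500 (P = -5*(-1300) = 6500)
J(h) = 2009 + 2*h² (J(h) = (h² + h²) + 2009 = 2*h² + 2009 = 2009 + 2*h²)
-(-2186790 + 1991505)*(q + J(P)) = -(-2186790 + 1991505)*(-738731 + (2009 + 2*6500²)) = -(-195285)*(-738731 + (2009 + 2*42250000)) = -(-195285)*(-738731 + (2009 + 84500000)) = -(-195285)*(-738731 + 84502009) = -(-195285)*83763278 = -1*(-16357711744230) = 16357711744230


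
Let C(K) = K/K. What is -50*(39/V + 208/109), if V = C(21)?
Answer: -222950/109 ≈ -2045.4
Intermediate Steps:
C(K) = 1
V = 1
-50*(39/V + 208/109) = -50*(39/1 + 208/109) = -50*(39*1 + 208*(1/109)) = -50*(39 + 208/109) = -50*4459/109 = -222950/109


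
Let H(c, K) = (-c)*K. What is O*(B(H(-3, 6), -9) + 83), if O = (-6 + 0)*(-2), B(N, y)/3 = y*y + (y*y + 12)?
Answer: 7260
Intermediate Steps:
H(c, K) = -K*c
B(N, y) = 36 + 6*y² (B(N, y) = 3*(y*y + (y*y + 12)) = 3*(y² + (y² + 12)) = 3*(y² + (12 + y²)) = 3*(12 + 2*y²) = 36 + 6*y²)
O = 12 (O = -6*(-2) = 12)
O*(B(H(-3, 6), -9) + 83) = 12*((36 + 6*(-9)²) + 83) = 12*((36 + 6*81) + 83) = 12*((36 + 486) + 83) = 12*(522 + 83) = 12*605 = 7260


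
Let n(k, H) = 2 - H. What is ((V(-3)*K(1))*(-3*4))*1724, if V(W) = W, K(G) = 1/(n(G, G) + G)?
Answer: 31032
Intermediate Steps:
K(G) = ½ (K(G) = 1/((2 - G) + G) = 1/2 = ½)
((V(-3)*K(1))*(-3*4))*1724 = ((-3*½)*(-3*4))*1724 = -3/2*(-12)*1724 = 18*1724 = 31032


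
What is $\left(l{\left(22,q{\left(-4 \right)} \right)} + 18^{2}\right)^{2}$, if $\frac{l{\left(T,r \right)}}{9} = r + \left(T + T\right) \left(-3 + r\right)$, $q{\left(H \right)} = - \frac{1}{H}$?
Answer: $\frac{9308601}{16} \approx 5.8179 \cdot 10^{5}$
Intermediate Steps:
$l{\left(T,r \right)} = 9 r + 18 T \left(-3 + r\right)$ ($l{\left(T,r \right)} = 9 \left(r + \left(T + T\right) \left(-3 + r\right)\right) = 9 \left(r + 2 T \left(-3 + r\right)\right) = 9 r + 18 T \left(-3 + r\right)$)
$\left(l{\left(22,q{\left(-4 \right)} \right)} + 18^{2}\right)^{2} = \left(\left(\left(-54\right) 22 + 9 \left(- \frac{1}{-4}\right) + 18 \cdot 22 \left(- \frac{1}{-4}\right)\right) + 18^{2}\right)^{2} = \left(\left(-1188 + 9 \left(\left(-1\right) \left(- \frac{1}{4}\right)\right) + 18 \cdot 22 \left(\left(-1\right) \left(- \frac{1}{4}\right)\right)\right) + 324\right)^{2} = \left(\left(-1188 + 9 \cdot \frac{1}{4} + 18 \cdot 22 \cdot \frac{1}{4}\right) + 324\right)^{2} = \left(\left(-1188 + \frac{9}{4} + 99\right) + 324\right)^{2} = \left(- \frac{4347}{4} + 324\right)^{2} = \left(- \frac{3051}{4}\right)^{2} = \frac{9308601}{16}$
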